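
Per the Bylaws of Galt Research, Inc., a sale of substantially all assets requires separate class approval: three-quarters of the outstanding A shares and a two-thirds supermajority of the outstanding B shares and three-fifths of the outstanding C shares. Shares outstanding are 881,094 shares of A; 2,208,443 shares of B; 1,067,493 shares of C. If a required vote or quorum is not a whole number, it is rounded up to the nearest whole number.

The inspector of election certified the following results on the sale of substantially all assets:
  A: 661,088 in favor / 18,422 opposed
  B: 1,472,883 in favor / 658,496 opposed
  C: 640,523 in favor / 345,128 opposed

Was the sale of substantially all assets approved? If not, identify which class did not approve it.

A: 3/4 of 881094 = 660820.50, rounded up to 660821; 660,821 required, 661,088 in favor — approved.
B: 2/3 of 2208443 = 1472295.33, rounded up to 1472296; 1,472,296 required, 1,472,883 in favor — approved.
C: 3/5 of 1067493 = 640495.80, rounded up to 640496; 640,496 required, 640,523 in favor — approved.

Approved — every class gave the required vote.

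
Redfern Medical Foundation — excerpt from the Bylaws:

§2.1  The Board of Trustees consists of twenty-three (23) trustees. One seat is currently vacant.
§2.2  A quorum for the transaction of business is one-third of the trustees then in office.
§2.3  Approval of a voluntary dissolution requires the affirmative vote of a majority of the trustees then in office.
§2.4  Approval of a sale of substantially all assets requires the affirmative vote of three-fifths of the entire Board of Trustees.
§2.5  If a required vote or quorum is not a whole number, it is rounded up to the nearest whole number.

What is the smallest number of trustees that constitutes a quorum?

8

1/3 of 22 = 7.33, rounded up to 8.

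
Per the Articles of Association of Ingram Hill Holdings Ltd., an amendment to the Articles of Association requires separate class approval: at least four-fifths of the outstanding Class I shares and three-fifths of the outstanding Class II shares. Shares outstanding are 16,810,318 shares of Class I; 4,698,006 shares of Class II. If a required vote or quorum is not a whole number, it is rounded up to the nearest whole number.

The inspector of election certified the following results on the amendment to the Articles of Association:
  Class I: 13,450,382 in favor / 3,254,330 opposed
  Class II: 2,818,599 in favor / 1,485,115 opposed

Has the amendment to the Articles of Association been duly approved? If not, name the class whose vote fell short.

Class I: 4/5 of 16810318 = 13448254.40, rounded up to 13448255; 13,448,255 required, 13,450,382 in favor — approved.
Class II: 3/5 of 4698006 = 2818803.60, rounded up to 2818804; 2,818,804 required, 2,818,599 in favor — not approved.

Not approved — the Class II shares did not give the required vote.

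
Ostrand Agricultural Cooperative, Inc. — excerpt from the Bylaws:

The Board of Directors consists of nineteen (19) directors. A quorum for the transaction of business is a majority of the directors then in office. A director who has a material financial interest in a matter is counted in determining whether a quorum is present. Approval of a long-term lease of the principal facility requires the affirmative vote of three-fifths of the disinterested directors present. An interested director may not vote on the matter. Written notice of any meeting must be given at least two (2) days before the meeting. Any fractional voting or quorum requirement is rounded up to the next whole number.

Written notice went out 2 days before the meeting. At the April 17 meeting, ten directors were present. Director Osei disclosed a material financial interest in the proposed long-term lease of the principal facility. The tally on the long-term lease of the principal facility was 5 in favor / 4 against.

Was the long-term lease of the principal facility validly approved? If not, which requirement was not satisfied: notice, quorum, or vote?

Invalid — vote requirement not satisfied.

Notice: 2 days given; 2 required (2 ≥ 2). Satisfied.
Quorum: 10 present (interested directors count toward quorum); quorum is 10. Satisfied.
Vote: the long-term lease of the principal facility requires three-fifths of the disinterested directors present (10 − 1 = 9). 3/5 of 9 = 5.40, rounded up to 6, so 6 affirmative votes are needed; 5 voted in favor. Not satisfied.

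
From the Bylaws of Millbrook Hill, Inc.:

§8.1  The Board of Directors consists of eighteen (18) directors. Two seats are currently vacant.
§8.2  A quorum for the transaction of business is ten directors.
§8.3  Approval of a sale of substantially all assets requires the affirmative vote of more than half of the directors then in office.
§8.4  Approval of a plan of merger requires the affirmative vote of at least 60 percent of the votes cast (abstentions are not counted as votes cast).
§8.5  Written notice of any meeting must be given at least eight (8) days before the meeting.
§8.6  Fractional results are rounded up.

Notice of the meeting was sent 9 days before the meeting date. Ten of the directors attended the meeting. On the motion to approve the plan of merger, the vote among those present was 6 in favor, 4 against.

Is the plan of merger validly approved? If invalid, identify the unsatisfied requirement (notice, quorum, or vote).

Valid — all requirements satisfied.

Notice: 9 days given; 8 required (9 ≥ 8). Satisfied.
Quorum: 10 present; quorum is 10. Satisfied.
Vote: the plan of merger requires three-fifths of the votes cast (10). 3/5 of 10 = 6, so 6 affirmative votes are needed; 6 voted in favor. Satisfied.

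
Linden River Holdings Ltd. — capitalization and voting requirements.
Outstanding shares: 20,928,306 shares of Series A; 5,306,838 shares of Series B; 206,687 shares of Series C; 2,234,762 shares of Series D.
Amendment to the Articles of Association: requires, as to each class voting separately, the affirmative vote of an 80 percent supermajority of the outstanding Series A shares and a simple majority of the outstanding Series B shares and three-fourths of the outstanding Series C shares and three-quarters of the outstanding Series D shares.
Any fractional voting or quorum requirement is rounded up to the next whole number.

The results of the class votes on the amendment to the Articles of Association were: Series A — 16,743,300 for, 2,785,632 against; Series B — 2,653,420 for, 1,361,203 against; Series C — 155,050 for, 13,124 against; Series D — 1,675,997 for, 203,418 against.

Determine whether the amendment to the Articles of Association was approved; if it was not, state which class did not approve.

Series A: 4/5 of 20928306 = 16742644.80, rounded up to 16742645; 16,742,645 required, 16,743,300 in favor — approved.
Series B: a majority of 5306838 is 2653420; 2,653,420 required, 2,653,420 in favor — approved.
Series C: 3/4 of 206687 = 155015.25, rounded up to 155016; 155,016 required, 155,050 in favor — approved.
Series D: 3/4 of 2234762 = 1676071.50, rounded up to 1676072; 1,676,072 required, 1,675,997 in favor — not approved.

Not approved — the Series D shares did not give the required vote.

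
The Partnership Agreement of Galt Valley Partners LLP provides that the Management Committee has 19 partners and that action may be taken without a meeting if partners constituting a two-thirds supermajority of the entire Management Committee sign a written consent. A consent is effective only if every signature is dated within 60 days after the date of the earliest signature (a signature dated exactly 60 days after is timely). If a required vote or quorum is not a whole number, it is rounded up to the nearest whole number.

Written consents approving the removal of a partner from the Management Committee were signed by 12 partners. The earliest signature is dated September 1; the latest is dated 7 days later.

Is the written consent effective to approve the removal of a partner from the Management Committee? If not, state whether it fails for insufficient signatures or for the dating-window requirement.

Signatures required: a two-thirds supermajority of 19 — 2/3 of 19 = 12.67, rounded up to 13, so 13 needed; 12 signed. Insufficient.
Dating window: the latest signature is 7 days after the earliest; the limit is 60 days. Within the window.

Not effective — insufficient signatures.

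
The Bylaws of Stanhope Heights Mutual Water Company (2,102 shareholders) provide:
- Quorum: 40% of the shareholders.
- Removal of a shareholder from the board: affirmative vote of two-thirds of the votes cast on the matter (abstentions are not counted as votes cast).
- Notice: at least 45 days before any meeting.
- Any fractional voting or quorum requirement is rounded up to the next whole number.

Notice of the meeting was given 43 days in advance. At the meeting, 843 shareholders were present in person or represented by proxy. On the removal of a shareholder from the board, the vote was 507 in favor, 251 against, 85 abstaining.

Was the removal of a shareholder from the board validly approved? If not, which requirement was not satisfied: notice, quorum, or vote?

Invalid — notice requirement not satisfied.

Notice: 43 days given; 45 required. Not satisfied.
Quorum: 40% of 2,102 = 840.80, rounded up to 841; 843 present. Satisfied.
Vote: requires two-thirds of the votes cast (843 − 85 abstaining = 758); 2/3 of 758 = 505.33, rounded up to 506, so 506 needed; 507 in favor. Satisfied.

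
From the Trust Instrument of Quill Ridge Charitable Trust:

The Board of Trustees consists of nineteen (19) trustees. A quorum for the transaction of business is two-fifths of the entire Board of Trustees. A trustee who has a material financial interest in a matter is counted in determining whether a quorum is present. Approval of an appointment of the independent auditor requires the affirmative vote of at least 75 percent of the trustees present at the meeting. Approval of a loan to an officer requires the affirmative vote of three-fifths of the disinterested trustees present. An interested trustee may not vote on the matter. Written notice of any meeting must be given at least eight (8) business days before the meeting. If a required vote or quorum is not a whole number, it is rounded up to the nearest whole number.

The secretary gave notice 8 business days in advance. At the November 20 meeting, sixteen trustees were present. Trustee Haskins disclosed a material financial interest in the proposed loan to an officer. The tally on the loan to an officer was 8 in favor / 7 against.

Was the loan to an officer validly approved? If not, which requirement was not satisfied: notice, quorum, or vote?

Invalid — vote requirement not satisfied.

Notice: 8 business days given; 8 required (8 ≥ 8). Satisfied.
Quorum: 16 present (interested trustees count toward quorum); quorum is 8. Satisfied.
Vote: the loan to an officer requires three-fifths of the disinterested trustees present (16 − 1 = 15). 3/5 of 15 = 9, so 9 affirmative votes are needed; 8 voted in favor. Not satisfied.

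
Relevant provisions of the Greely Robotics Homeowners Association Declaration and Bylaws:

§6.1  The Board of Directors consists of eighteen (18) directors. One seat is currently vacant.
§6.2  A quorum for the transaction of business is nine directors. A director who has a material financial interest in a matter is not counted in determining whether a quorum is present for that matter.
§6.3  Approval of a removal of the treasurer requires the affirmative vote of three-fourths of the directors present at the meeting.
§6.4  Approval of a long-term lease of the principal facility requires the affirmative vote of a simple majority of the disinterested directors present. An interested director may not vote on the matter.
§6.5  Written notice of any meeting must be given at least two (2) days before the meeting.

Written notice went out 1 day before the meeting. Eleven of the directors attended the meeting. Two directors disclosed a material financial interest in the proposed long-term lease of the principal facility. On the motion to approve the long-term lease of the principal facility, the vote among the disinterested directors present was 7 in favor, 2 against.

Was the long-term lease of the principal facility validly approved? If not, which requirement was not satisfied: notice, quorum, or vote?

Invalid — notice requirement not satisfied.

Notice: 1 day given; 2 required (1 < 2). Not satisfied.
Quorum: 11 present, but the 2 interested directors do not count, leaving 9. Quorum is 9. Satisfied.
Vote: the long-term lease of the principal facility requires a majority of the disinterested directors present (11 − 2 = 9). A majority of 9 is 5, so 5 affirmative votes are needed; 7 voted in favor. Satisfied.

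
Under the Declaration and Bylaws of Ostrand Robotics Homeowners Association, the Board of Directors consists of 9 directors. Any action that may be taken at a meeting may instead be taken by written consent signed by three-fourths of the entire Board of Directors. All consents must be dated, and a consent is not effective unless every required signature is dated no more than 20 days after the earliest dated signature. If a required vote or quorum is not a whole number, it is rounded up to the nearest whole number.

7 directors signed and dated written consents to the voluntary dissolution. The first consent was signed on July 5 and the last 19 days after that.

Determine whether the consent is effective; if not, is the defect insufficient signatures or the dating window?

Signatures required: three-fourths of 9 — 3/4 of 9 = 6.75, rounded up to 7, so 7 needed; 7 signed. Sufficient.
Dating window: the latest signature is 19 days after the earliest; the limit is 20 days. Within the window.

Effective — both the signature and dating-window requirements are satisfied.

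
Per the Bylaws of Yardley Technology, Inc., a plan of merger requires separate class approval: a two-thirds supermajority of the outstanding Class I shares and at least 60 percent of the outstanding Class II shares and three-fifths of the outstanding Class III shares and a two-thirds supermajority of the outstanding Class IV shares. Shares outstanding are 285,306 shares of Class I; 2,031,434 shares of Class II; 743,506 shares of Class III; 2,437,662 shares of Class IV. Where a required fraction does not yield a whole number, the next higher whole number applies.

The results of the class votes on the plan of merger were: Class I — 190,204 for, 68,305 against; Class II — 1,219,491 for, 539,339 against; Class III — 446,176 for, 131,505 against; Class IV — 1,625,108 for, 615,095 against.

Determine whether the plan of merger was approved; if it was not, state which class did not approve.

Class I: 2/3 of 285306 = 190204; 190,204 required, 190,204 in favor — approved.
Class II: 3/5 of 2031434 = 1218860.40, rounded up to 1218861; 1,218,861 required, 1,219,491 in favor — approved.
Class III: 3/5 of 743506 = 446103.60, rounded up to 446104; 446,104 required, 446,176 in favor — approved.
Class IV: 2/3 of 2437662 = 1625108; 1,625,108 required, 1,625,108 in favor — approved.

Approved — every class gave the required vote.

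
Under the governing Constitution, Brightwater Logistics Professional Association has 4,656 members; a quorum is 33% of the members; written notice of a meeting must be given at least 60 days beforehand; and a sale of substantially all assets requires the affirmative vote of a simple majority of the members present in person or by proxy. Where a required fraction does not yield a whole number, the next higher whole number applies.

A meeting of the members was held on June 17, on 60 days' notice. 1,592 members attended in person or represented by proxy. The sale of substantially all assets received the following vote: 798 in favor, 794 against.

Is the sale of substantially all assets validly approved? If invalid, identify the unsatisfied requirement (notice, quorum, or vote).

Valid — all requirements satisfied.

Notice: 60 days given; 60 required. Satisfied.
Quorum: 33% of 4,656 = 1,536.48, rounded up to 1,537; 1,592 present. Satisfied.
Vote: requires a majority of those present (1,592); a majority of 1592 is 797, so 797 needed; 798 in favor. Satisfied.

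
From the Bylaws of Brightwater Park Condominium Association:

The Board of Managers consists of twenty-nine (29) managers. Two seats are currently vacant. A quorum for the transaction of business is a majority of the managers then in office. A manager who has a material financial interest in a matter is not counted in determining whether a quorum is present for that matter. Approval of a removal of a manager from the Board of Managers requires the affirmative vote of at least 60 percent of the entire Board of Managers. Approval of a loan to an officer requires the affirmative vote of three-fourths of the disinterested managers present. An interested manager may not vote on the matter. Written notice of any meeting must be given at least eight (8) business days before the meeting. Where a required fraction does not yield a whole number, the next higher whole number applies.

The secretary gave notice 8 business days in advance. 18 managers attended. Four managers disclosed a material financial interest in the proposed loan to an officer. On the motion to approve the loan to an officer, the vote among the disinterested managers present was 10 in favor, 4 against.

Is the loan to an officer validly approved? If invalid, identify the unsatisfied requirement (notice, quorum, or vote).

Invalid — vote requirement not satisfied.

Notice: 8 business days given; 8 required (8 ≥ 8). Satisfied.
Quorum: 18 present, but the 4 interested managers do not count, leaving 14. Quorum is 14. Satisfied.
Vote: the loan to an officer requires three-fourths of the disinterested managers present (18 − 4 = 14). 3/4 of 14 = 10.50, rounded up to 11, so 11 affirmative votes are needed; 10 voted in favor. Not satisfied.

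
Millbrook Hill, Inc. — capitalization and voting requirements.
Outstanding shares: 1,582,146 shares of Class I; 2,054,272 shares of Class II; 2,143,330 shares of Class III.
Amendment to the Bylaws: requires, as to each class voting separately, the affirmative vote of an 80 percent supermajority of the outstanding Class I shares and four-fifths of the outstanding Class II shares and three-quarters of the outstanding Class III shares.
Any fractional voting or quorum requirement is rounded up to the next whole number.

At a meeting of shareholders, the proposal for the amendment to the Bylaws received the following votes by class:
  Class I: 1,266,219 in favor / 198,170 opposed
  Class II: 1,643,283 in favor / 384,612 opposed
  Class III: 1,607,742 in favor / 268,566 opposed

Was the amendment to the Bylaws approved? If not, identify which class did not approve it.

Class I: 4/5 of 1582146 = 1265716.80, rounded up to 1265717; 1,265,717 required, 1,266,219 in favor — approved.
Class II: 4/5 of 2054272 = 1643417.60, rounded up to 1643418; 1,643,418 required, 1,643,283 in favor — not approved.
Class III: 3/4 of 2143330 = 1607497.50, rounded up to 1607498; 1,607,498 required, 1,607,742 in favor — approved.

Not approved — the Class II shares did not give the required vote.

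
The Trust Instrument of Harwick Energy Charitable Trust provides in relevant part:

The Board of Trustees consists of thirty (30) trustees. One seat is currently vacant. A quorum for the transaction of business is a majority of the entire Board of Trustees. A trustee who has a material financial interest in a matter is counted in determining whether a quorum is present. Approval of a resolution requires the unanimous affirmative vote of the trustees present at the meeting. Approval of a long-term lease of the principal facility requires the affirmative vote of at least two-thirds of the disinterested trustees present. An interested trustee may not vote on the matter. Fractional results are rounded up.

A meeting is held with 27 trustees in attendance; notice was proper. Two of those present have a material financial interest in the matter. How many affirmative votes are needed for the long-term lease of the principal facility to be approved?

The long-term lease of the principal facility requires two-thirds of the disinterested trustees present (27 − 2 = 25).
2/3 of 25 = 16.67, rounded up to 17.

17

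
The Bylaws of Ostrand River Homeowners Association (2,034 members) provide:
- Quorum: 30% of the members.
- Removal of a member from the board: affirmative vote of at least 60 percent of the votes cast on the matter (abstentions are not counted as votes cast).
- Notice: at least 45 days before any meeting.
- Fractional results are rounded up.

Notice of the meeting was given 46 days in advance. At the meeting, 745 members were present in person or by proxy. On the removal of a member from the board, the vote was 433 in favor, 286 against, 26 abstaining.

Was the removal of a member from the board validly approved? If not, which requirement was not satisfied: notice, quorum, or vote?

Valid — all requirements satisfied.

Notice: 46 days given; 45 required. Satisfied.
Quorum: 30% of 2,034 = 610.20, rounded up to 611; 745 present. Satisfied.
Vote: requires three-fifths of the votes cast (745 − 26 abstaining = 719); 3/5 of 719 = 431.40, rounded up to 432, so 432 needed; 433 in favor. Satisfied.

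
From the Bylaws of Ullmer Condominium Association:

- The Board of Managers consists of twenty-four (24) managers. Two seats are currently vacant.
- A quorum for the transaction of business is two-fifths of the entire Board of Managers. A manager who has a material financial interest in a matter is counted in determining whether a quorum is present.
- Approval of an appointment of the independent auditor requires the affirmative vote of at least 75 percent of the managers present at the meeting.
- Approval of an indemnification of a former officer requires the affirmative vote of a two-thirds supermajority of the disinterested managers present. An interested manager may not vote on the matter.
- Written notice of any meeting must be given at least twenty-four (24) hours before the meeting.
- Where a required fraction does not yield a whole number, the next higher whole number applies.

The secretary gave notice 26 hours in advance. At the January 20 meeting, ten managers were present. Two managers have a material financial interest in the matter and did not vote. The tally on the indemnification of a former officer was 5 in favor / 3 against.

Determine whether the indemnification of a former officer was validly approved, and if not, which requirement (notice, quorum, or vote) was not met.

Notice: 26 hours given; 24 required (26 ≥ 24). Satisfied.
Quorum: 10 present (interested managers count toward quorum); quorum is 10. Satisfied.
Vote: the indemnification of a former officer requires two-thirds of the disinterested managers present (10 − 2 = 8). 2/3 of 8 = 5.33, rounded up to 6, so 6 affirmative votes are needed; 5 voted in favor. Not satisfied.

Invalid — vote requirement not satisfied.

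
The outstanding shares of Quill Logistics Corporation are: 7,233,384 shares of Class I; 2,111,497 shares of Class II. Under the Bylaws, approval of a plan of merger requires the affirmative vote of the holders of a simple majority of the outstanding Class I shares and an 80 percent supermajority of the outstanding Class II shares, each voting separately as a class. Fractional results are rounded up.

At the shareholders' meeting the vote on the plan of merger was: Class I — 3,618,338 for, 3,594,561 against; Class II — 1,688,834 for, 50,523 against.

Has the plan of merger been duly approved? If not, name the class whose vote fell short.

Class I: a majority of 7233384 is 3616693; 3,616,693 required, 3,618,338 in favor — approved.
Class II: 4/5 of 2111497 = 1689197.60, rounded up to 1689198; 1,689,198 required, 1,688,834 in favor — not approved.

Not approved — the Class II shares did not give the required vote.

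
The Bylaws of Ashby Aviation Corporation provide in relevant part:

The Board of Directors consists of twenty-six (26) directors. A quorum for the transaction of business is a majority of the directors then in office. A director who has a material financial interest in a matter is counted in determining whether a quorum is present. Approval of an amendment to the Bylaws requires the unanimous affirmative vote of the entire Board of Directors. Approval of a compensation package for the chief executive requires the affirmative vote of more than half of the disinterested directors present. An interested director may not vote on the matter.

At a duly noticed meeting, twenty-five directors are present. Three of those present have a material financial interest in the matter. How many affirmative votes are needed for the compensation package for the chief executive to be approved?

12

The compensation package for the chief executive requires a majority of the disinterested directors present (25 − 3 = 22).
A majority of 22 is 12.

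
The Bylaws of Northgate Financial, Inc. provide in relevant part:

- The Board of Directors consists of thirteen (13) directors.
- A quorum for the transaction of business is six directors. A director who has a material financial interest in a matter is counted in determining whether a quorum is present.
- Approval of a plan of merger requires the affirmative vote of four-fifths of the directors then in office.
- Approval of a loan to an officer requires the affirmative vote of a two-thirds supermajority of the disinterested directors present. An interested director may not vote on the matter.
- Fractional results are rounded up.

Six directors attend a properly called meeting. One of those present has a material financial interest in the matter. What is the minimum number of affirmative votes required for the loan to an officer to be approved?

4

The loan to an officer requires two-thirds of the disinterested directors present (6 − 1 = 5).
2/3 of 5 = 3.33, rounded up to 4.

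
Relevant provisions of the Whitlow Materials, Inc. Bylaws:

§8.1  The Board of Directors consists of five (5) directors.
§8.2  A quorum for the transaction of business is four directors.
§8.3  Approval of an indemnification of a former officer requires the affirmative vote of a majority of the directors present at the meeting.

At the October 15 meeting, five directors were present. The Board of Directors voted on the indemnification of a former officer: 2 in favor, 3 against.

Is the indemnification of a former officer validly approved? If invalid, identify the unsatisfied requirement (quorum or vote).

Invalid — vote requirement not satisfied.

Quorum: 5 present; quorum is 4. Satisfied.
Vote: the indemnification of a former officer requires a majority of the directors present (5). A majority of 5 is 3, so 3 affirmative votes are needed; 2 voted in favor. Not satisfied.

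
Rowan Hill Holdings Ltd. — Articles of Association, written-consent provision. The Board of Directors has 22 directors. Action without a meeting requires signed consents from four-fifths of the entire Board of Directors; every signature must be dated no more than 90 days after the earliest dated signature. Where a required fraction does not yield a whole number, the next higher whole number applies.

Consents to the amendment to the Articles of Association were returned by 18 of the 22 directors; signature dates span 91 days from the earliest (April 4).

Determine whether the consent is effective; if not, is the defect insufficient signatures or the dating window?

Signatures required: four-fifths of 22 — 4/5 of 22 = 17.60, rounded up to 18, so 18 needed; 18 signed. Sufficient.
Dating window: the latest signature is 91 days after the earliest; the limit is 90 days. Outside the window.

Not effective — dating-window requirement not satisfied.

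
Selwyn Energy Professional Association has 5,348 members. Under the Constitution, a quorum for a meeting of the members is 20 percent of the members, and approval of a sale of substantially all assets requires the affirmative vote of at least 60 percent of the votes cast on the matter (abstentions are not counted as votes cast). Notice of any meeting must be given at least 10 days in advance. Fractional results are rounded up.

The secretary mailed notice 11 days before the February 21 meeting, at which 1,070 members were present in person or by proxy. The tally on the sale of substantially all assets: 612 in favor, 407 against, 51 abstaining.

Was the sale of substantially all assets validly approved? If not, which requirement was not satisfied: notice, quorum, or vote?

Notice: 11 days given; 10 required. Satisfied.
Quorum: 20% of 5,348 = 1,069.60, rounded up to 1,070; 1,070 present. Satisfied.
Vote: requires three-fifths of the votes cast (1,070 − 51 abstaining = 1,019); 3/5 of 1019 = 611.40, rounded up to 612, so 612 needed; 612 in favor. Satisfied.

Valid — all requirements satisfied.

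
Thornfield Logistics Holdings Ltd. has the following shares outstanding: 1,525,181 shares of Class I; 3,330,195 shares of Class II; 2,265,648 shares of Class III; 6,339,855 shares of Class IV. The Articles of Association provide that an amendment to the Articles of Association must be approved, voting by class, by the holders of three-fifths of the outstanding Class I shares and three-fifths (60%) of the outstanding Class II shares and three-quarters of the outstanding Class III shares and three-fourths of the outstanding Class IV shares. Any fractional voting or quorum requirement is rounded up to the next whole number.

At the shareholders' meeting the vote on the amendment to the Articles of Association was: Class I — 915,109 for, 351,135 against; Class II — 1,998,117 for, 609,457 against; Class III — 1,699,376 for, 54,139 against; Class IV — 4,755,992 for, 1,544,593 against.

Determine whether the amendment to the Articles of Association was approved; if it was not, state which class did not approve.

Class I: 3/5 of 1525181 = 915108.60, rounded up to 915109; 915,109 required, 915,109 in favor — approved.
Class II: 3/5 of 3330195 = 1998117; 1,998,117 required, 1,998,117 in favor — approved.
Class III: 3/4 of 2265648 = 1699236; 1,699,236 required, 1,699,376 in favor — approved.
Class IV: 3/4 of 6339855 = 4754891.25, rounded up to 4754892; 4,754,892 required, 4,755,992 in favor — approved.

Approved — every class gave the required vote.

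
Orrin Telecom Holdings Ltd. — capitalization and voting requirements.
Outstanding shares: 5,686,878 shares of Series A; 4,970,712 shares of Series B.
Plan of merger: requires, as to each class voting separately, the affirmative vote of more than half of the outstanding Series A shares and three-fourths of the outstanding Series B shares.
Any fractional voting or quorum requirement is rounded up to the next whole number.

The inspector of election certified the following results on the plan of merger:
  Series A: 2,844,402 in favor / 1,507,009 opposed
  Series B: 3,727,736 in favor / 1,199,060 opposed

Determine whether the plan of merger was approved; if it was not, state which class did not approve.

Series A: a majority of 5686878 is 2843440; 2,843,440 required, 2,844,402 in favor — approved.
Series B: 3/4 of 4970712 = 3728034; 3,728,034 required, 3,727,736 in favor — not approved.

Not approved — the Series B shares did not give the required vote.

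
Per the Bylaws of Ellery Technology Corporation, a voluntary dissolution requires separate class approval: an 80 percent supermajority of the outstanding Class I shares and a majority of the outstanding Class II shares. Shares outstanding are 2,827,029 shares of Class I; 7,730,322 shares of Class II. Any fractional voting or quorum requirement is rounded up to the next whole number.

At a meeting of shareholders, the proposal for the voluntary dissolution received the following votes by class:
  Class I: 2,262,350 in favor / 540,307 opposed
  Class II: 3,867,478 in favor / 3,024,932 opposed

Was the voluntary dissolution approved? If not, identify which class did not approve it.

Class I: 4/5 of 2827029 = 2261623.20, rounded up to 2261624; 2,261,624 required, 2,262,350 in favor — approved.
Class II: a majority of 7730322 is 3865162; 3,865,162 required, 3,867,478 in favor — approved.

Approved — every class gave the required vote.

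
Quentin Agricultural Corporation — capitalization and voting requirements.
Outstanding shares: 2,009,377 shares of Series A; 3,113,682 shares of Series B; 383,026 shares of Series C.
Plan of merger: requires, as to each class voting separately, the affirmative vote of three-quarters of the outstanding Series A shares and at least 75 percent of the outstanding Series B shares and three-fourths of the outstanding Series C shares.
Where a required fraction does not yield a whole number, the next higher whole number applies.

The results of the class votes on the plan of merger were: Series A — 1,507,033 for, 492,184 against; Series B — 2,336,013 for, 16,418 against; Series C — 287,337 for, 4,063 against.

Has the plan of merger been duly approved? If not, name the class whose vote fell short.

Approved — every class gave the required vote.

Series A: 3/4 of 2009377 = 1507032.75, rounded up to 1507033; 1,507,033 required, 1,507,033 in favor — approved.
Series B: 3/4 of 3113682 = 2335261.50, rounded up to 2335262; 2,335,262 required, 2,336,013 in favor — approved.
Series C: 3/4 of 383026 = 287269.50, rounded up to 287270; 287,270 required, 287,337 in favor — approved.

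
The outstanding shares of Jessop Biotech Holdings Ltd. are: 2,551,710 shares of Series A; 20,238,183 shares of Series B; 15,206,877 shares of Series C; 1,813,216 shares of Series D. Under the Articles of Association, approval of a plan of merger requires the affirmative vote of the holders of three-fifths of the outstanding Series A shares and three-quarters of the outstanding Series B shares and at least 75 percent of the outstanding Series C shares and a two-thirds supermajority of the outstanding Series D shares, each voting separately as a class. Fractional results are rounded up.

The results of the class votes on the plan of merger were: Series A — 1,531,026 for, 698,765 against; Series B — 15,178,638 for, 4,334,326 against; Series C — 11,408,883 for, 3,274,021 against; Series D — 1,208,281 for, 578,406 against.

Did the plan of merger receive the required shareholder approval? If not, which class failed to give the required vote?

Series A: 3/5 of 2551710 = 1531026; 1,531,026 required, 1,531,026 in favor — approved.
Series B: 3/4 of 20238183 = 15178637.25, rounded up to 15178638; 15,178,638 required, 15,178,638 in favor — approved.
Series C: 3/4 of 15206877 = 11405157.75, rounded up to 11405158; 11,405,158 required, 11,408,883 in favor — approved.
Series D: 2/3 of 1813216 = 1208810.67, rounded up to 1208811; 1,208,811 required, 1,208,281 in favor — not approved.

Not approved — the Series D shares did not give the required vote.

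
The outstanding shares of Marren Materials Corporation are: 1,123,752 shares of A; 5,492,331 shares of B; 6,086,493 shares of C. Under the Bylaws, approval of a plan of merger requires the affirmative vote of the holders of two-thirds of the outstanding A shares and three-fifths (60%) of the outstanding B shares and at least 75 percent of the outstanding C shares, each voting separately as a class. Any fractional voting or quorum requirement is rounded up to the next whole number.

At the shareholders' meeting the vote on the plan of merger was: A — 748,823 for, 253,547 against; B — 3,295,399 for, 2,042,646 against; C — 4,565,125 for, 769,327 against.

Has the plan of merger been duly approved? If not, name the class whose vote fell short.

Not approved — the A shares did not give the required vote.

A: 2/3 of 1123752 = 749168; 749,168 required, 748,823 in favor — not approved.
B: 3/5 of 5492331 = 3295398.60, rounded up to 3295399; 3,295,399 required, 3,295,399 in favor — approved.
C: 3/4 of 6086493 = 4564869.75, rounded up to 4564870; 4,564,870 required, 4,565,125 in favor — approved.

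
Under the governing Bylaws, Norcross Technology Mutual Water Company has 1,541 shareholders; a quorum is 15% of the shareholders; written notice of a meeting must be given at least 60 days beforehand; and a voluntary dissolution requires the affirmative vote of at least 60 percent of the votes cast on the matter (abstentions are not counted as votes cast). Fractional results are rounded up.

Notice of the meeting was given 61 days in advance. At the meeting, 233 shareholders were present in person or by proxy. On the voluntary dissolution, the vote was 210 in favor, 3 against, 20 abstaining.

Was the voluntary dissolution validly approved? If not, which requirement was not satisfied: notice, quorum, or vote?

Notice: 61 days given; 60 required. Satisfied.
Quorum: 15% of 1,541 = 231.15, rounded up to 232; 233 present. Satisfied.
Vote: requires three-fifths of the votes cast (233 − 20 abstaining = 213); 3/5 of 213 = 127.80, rounded up to 128, so 128 needed; 210 in favor. Satisfied.

Valid — all requirements satisfied.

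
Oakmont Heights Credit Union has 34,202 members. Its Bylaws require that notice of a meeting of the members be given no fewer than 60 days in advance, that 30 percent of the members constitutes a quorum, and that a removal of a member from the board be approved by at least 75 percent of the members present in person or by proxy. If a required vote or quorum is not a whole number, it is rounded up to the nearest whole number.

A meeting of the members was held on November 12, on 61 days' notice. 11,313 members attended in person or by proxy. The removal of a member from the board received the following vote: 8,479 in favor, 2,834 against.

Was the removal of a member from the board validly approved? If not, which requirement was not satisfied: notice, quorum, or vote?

Invalid — vote requirement not satisfied.

Notice: 61 days given; 60 required. Satisfied.
Quorum: 30% of 34,202 = 10,260.60, rounded up to 10,261; 11,313 present. Satisfied.
Vote: requires three-fourths of those present (11,313); 3/4 of 11313 = 8484.75, rounded up to 8485, so 8,485 needed; 8,479 in favor. Not satisfied.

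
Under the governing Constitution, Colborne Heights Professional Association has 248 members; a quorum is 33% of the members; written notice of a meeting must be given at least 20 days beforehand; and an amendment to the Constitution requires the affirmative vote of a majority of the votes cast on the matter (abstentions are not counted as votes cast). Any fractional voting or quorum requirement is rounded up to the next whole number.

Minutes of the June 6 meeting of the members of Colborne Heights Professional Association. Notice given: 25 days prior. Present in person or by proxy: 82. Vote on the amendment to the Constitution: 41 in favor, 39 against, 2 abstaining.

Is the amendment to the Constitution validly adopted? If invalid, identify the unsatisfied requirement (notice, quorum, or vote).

Valid — all requirements satisfied.

Notice: 25 days given; 20 required. Satisfied.
Quorum: 33% of 248 = 81.84, rounded up to 82; 82 present. Satisfied.
Vote: requires a majority of the votes cast (82 − 2 abstaining = 80); a majority of 80 is 41, so 41 needed; 41 in favor. Satisfied.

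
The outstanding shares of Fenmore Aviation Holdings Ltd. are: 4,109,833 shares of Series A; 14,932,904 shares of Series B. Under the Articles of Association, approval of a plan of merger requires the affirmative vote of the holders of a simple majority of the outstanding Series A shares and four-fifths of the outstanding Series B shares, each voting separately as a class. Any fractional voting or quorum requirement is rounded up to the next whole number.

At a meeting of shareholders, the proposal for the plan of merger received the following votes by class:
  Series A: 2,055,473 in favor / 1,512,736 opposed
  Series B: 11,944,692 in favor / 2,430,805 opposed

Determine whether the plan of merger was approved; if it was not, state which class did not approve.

Not approved — the Series B shares did not give the required vote.

Series A: a majority of 4109833 is 2054917; 2,054,917 required, 2,055,473 in favor — approved.
Series B: 4/5 of 14932904 = 11946323.20, rounded up to 11946324; 11,946,324 required, 11,944,692 in favor — not approved.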